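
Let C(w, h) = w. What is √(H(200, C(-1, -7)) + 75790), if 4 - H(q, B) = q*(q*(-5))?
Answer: √275794 ≈ 525.16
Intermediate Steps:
H(q, B) = 4 + 5*q² (H(q, B) = 4 - q*q*(-5) = 4 - q*(-5*q) = 4 - (-5)*q² = 4 + 5*q²)
√(H(200, C(-1, -7)) + 75790) = √((4 + 5*200²) + 75790) = √((4 + 5*40000) + 75790) = √((4 + 200000) + 75790) = √(200004 + 75790) = √275794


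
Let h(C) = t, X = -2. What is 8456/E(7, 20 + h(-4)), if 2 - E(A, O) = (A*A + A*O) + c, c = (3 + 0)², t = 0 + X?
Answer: -604/13 ≈ -46.462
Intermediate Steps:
t = -2 (t = 0 - 2 = -2)
h(C) = -2
c = 9 (c = 3² = 9)
E(A, O) = -7 - A² - A*O (E(A, O) = 2 - ((A*A + A*O) + 9) = 2 - ((A² + A*O) + 9) = 2 - (9 + A² + A*O) = 2 + (-9 - A² - A*O) = -7 - A² - A*O)
8456/E(7, 20 + h(-4)) = 8456/(-7 - 1*7² - 1*7*(20 - 2)) = 8456/(-7 - 1*49 - 1*7*18) = 8456/(-7 - 49 - 126) = 8456/(-182) = 8456*(-1/182) = -604/13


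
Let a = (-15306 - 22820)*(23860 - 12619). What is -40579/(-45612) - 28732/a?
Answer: 4182883531/4701330924 ≈ 0.88972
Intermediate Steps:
a = -428574366 (a = -38126*11241 = -428574366)
-40579/(-45612) - 28732/a = -40579/(-45612) - 28732/(-428574366) = -40579*(-1/45612) - 28732*(-1/428574366) = 5797/6516 + 1306/19480653 = 4182883531/4701330924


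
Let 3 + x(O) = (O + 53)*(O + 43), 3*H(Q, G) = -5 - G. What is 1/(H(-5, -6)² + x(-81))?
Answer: 9/9550 ≈ 0.00094241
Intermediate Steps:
H(Q, G) = -5/3 - G/3 (H(Q, G) = (-5 - G)/3 = -5/3 - G/3)
x(O) = -3 + (43 + O)*(53 + O) (x(O) = -3 + (O + 53)*(O + 43) = -3 + (53 + O)*(43 + O) = -3 + (43 + O)*(53 + O))
1/(H(-5, -6)² + x(-81)) = 1/((-5/3 - ⅓*(-6))² + (2276 + (-81)² + 96*(-81))) = 1/((-5/3 + 2)² + (2276 + 6561 - 7776)) = 1/((⅓)² + 1061) = 1/(⅑ + 1061) = 1/(9550/9) = 9/9550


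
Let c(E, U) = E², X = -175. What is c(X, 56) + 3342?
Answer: 33967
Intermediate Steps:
c(X, 56) + 3342 = (-175)² + 3342 = 30625 + 3342 = 33967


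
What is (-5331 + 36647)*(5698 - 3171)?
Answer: 79135532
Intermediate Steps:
(-5331 + 36647)*(5698 - 3171) = 31316*2527 = 79135532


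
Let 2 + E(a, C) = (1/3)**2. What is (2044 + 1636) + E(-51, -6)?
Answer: 33103/9 ≈ 3678.1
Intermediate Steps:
E(a, C) = -17/9 (E(a, C) = -2 + (1/3)**2 = -2 + 1/9 = -17/9)
(2044 + 1636) + E(-51, -6) = (2044 + 1636) - 17/9 = 3680 - 17/9 = 33103/9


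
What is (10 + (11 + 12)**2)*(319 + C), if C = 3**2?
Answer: 176792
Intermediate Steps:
C = 9
(10 + (11 + 12)**2)*(319 + C) = (10 + (11 + 12)**2)*(319 + 9) = (10 + 23**2)*328 = (10 + 529)*328 = 539*328 = 176792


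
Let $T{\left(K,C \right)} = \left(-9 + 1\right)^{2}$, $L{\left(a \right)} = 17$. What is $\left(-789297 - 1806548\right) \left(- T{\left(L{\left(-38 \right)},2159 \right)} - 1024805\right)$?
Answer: $2660401069305$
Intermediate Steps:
$T{\left(K,C \right)} = 64$ ($T{\left(K,C \right)} = \left(-8\right)^{2} = 64$)
$\left(-789297 - 1806548\right) \left(- T{\left(L{\left(-38 \right)},2159 \right)} - 1024805\right) = \left(-789297 - 1806548\right) \left(\left(-1\right) 64 - 1024805\right) = - 2595845 \left(-64 - 1024805\right) = \left(-2595845\right) \left(-1024869\right) = 2660401069305$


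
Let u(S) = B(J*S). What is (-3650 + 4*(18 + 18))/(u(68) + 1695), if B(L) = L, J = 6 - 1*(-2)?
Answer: -3506/2239 ≈ -1.5659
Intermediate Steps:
J = 8 (J = 6 + 2 = 8)
u(S) = 8*S
(-3650 + 4*(18 + 18))/(u(68) + 1695) = (-3650 + 4*(18 + 18))/(8*68 + 1695) = (-3650 + 4*36)/(544 + 1695) = (-3650 + 144)/2239 = -3506*1/2239 = -3506/2239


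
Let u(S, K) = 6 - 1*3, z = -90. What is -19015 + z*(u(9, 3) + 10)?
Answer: -20185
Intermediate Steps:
u(S, K) = 3 (u(S, K) = 6 - 3 = 3)
-19015 + z*(u(9, 3) + 10) = -19015 - 90*(3 + 10) = -19015 - 90*13 = -19015 - 1170 = -20185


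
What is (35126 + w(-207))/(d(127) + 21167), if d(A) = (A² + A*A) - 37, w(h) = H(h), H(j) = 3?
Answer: 35129/53388 ≈ 0.65799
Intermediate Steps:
w(h) = 3
d(A) = -37 + 2*A² (d(A) = (A² + A²) - 37 = 2*A² - 37 = -37 + 2*A²)
(35126 + w(-207))/(d(127) + 21167) = (35126 + 3)/((-37 + 2*127²) + 21167) = 35129/((-37 + 2*16129) + 21167) = 35129/((-37 + 32258) + 21167) = 35129/(32221 + 21167) = 35129/53388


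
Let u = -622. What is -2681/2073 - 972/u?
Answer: 173687/644703 ≈ 0.26941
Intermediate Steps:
-2681/2073 - 972/u = -2681/2073 - 972/(-622) = -2681*1/2073 - 972*(-1/622) = -2681/2073 + 486/311 = 173687/644703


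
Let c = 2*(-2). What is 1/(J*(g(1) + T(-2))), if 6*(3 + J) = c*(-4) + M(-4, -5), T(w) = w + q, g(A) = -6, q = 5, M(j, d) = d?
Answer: 2/7 ≈ 0.28571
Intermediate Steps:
c = -4
T(w) = 5 + w (T(w) = w + 5 = 5 + w)
J = -7/6 (J = -3 + (-4*(-4) - 5)/6 = -3 + (16 - 5)/6 = -3 + (1/6)*11 = -3 + 11/6 = -7/6 ≈ -1.1667)
1/(J*(g(1) + T(-2))) = 1/(-7*(-6 + (5 - 2))/6) = 1/(-7*(-6 + 3)/6) = 1/(-7/6*(-3)) = 1/(7/2) = 2/7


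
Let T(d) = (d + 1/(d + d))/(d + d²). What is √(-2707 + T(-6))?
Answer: I*√9745930/60 ≈ 52.031*I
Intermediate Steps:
T(d) = (d + 1/(2*d))/(d + d²)
√(-2707 + T(-6)) = √(-2707 + (½ + (-6)²)/((-6)²*(1 - 6))) = √(-2707 + (1/36)*(½ + 36)/(-5)) = √(-2707 + (1/36)*(-⅕)*(73/2)) = √(-2707 - 73/360) = √(-974593/360) = I*√9745930/60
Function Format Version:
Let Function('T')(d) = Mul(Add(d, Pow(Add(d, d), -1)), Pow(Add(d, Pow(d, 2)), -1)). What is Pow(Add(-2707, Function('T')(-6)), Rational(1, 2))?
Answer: Mul(Rational(1, 60), I, Pow(9745930, Rational(1, 2))) ≈ Mul(52.031, I)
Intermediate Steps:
Function('T')(d) = Mul(Pow(Add(d, Pow(d, 2)), -1), Add(d, Mul(Rational(1, 2), Pow(d, -1)))) (Function('T')(d) = Mul(Add(d, Pow(Mul(2, d), -1)), Pow(Add(d, Pow(d, 2)), -1)) = Mul(Add(d, Mul(Rational(1, 2), Pow(d, -1))), Pow(Add(d, Pow(d, 2)), -1)) = Mul(Pow(Add(d, Pow(d, 2)), -1), Add(d, Mul(Rational(1, 2), Pow(d, -1)))))
Pow(Add(-2707, Function('T')(-6)), Rational(1, 2)) = Pow(Add(-2707, Mul(Pow(-6, -2), Pow(Add(1, -6), -1), Add(Rational(1, 2), Pow(-6, 2)))), Rational(1, 2)) = Pow(Add(-2707, Mul(Rational(1, 36), Pow(-5, -1), Add(Rational(1, 2), 36))), Rational(1, 2)) = Pow(Add(-2707, Mul(Rational(1, 36), Rational(-1, 5), Rational(73, 2))), Rational(1, 2)) = Pow(Add(-2707, Rational(-73, 360)), Rational(1, 2)) = Pow(Rational(-974593, 360), Rational(1, 2)) = Mul(Rational(1, 60), I, Pow(9745930, Rational(1, 2)))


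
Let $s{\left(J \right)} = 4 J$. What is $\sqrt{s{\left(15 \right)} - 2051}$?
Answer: $i \sqrt{1991} \approx 44.621 i$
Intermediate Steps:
$\sqrt{s{\left(15 \right)} - 2051} = \sqrt{4 \cdot 15 - 2051} = \sqrt{60 - 2051} = \sqrt{-1991} = i \sqrt{1991}$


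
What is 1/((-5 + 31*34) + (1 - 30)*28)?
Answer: 1/237 ≈ 0.0042194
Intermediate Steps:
1/((-5 + 31*34) + (1 - 30)*28) = 1/((-5 + 1054) - 29*28) = 1/(1049 - 812) = 1/237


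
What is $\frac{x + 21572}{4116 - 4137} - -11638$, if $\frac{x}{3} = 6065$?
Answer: $\frac{29233}{3} \approx 9744.3$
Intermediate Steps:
$x = 18195$ ($x = 3 \cdot 6065 = 18195$)
$\frac{x + 21572}{4116 - 4137} - -11638 = \frac{18195 + 21572}{4116 - 4137} - -11638 = \frac{39767}{-21} + 11638 = 39767 \left(- \frac{1}{21}\right) + 11638 = - \frac{5681}{3} + 11638 = \frac{29233}{3}$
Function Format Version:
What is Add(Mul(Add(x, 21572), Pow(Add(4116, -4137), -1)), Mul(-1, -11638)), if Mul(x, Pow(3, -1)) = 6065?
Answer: Rational(29233, 3) ≈ 9744.3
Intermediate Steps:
x = 18195 (x = Mul(3, 6065) = 18195)
Add(Mul(Add(x, 21572), Pow(Add(4116, -4137), -1)), Mul(-1, -11638)) = Add(Mul(Add(18195, 21572), Pow(Add(4116, -4137), -1)), Mul(-1, -11638)) = Add(Mul(39767, Pow(-21, -1)), 11638) = Add(Mul(39767, Rational(-1, 21)), 11638) = Add(Rational(-5681, 3), 11638) = Rational(29233, 3)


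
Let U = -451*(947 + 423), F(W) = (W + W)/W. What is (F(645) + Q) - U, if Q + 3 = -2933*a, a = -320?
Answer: 1556429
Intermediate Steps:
F(W) = 2 (F(W) = (2*W)/W = 2)
Q = 938557 (Q = -3 - 2933*(-320) = -3 + 938560 = 938557)
U = -617870 (U = -451*1370 = -617870)
(F(645) + Q) - U = (2 + 938557) - 1*(-617870) = 938559 + 617870 = 1556429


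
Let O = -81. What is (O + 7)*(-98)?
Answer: 7252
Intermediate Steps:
(O + 7)*(-98) = (-81 + 7)*(-98) = -74*(-98) = 7252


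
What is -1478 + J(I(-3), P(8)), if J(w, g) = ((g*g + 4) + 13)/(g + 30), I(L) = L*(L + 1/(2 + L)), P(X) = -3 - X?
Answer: -27944/19 ≈ -1470.7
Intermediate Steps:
J(w, g) = (17 + g²)/(30 + g) (J(w, g) = ((g² + 4) + 13)/(30 + g) = ((4 + g²) + 13)/(30 + g) = (17 + g²)/(30 + g))
-1478 + J(I(-3), P(8)) = -1478 + (17 + (-3 - 1*8)²)/(30 + (-3 - 1*8)) = -1478 + (17 + (-3 - 8)²)/(30 + (-3 - 8)) = -1478 + (17 + (-11)²)/(30 - 11) = -1478 + (17 + 121)/19 = -1478 + (1/19)*138 = -1478 + 138/19 = -27944/19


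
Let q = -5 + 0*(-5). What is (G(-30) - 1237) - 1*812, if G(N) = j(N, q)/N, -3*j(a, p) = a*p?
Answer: -6142/3 ≈ -2047.3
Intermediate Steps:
q = -5 (q = -5 + 0 = -5)
j(a, p) = -a*p/3
G(N) = 5/3 (G(N) = (-⅓*N*(-5))/N = (5*N/3)/N = 5/3)
(G(-30) - 1237) - 1*812 = (5/3 - 1237) - 1*812 = -3706/3 - 812 = -6142/3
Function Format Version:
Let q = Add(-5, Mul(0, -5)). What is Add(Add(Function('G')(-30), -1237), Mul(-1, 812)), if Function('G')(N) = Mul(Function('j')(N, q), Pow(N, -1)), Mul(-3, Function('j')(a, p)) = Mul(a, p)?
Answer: Rational(-6142, 3) ≈ -2047.3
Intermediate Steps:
q = -5 (q = Add(-5, 0) = -5)
Function('j')(a, p) = Mul(Rational(-1, 3), a, p) (Function('j')(a, p) = Mul(Rational(-1, 3), Mul(a, p)) = Mul(Rational(-1, 3), a, p))
Function('G')(N) = Rational(5, 3) (Function('G')(N) = Mul(Mul(Rational(-1, 3), N, -5), Pow(N, -1)) = Mul(Mul(Rational(5, 3), N), Pow(N, -1)) = Rational(5, 3))
Add(Add(Function('G')(-30), -1237), Mul(-1, 812)) = Add(Add(Rational(5, 3), -1237), Mul(-1, 812)) = Add(Rational(-3706, 3), -812) = Rational(-6142, 3)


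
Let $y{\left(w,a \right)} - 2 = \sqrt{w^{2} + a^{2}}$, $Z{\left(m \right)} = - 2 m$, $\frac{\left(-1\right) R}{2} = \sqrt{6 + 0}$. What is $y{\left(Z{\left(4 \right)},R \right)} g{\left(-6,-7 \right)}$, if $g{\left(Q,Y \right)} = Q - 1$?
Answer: $-14 - 14 \sqrt{22} \approx -79.666$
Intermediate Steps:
$g{\left(Q,Y \right)} = -1 + Q$ ($g{\left(Q,Y \right)} = Q - 1 = -1 + Q$)
$R = - 2 \sqrt{6}$ ($R = - 2 \sqrt{6 + 0} = - 2 \sqrt{6} \approx -4.899$)
$y{\left(w,a \right)} = 2 + \sqrt{a^{2} + w^{2}}$ ($y{\left(w,a \right)} = 2 + \sqrt{w^{2} + a^{2}} = 2 + \sqrt{a^{2} + w^{2}}$)
$y{\left(Z{\left(4 \right)},R \right)} g{\left(-6,-7 \right)} = \left(2 + \sqrt{\left(- 2 \sqrt{6}\right)^{2} + \left(\left(-2\right) 4\right)^{2}}\right) \left(-1 - 6\right) = \left(2 + \sqrt{24 + \left(-8\right)^{2}}\right) \left(-7\right) = \left(2 + \sqrt{24 + 64}\right) \left(-7\right) = \left(2 + \sqrt{88}\right) \left(-7\right) = \left(2 + 2 \sqrt{22}\right) \left(-7\right) = -14 - 14 \sqrt{22}$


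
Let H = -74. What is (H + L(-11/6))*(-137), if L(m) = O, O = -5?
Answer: 10823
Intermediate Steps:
L(m) = -5
(H + L(-11/6))*(-137) = (-74 - 5)*(-137) = -79*(-137) = 10823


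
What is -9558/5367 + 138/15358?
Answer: -24341853/13737731 ≈ -1.7719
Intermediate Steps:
-9558/5367 + 138/15358 = -9558*1/5367 + 138*(1/15358) = -3186/1789 + 69/7679 = -24341853/13737731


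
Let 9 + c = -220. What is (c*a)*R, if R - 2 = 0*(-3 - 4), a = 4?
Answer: -1832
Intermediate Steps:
c = -229 (c = -9 - 220 = -229)
R = 2 (R = 2 + 0*(-3 - 4) = 2 + 0*(-7) = 2 + 0 = 2)
(c*a)*R = -229*4*2 = -916*2 = -1832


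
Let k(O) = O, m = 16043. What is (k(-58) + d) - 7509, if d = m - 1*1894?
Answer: 6582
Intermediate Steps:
d = 14149 (d = 16043 - 1*1894 = 16043 - 1894 = 14149)
(k(-58) + d) - 7509 = (-58 + 14149) - 7509 = 14091 - 7509 = 6582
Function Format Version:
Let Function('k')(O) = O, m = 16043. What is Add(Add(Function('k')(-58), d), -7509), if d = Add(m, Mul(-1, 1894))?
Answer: 6582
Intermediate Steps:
d = 14149 (d = Add(16043, Mul(-1, 1894)) = Add(16043, -1894) = 14149)
Add(Add(Function('k')(-58), d), -7509) = Add(Add(-58, 14149), -7509) = Add(14091, -7509) = 6582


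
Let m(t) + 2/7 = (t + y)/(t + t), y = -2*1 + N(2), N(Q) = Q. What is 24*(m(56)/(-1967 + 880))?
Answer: -36/7609 ≈ -0.0047312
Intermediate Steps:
y = 0 (y = -2*1 + 2 = -2 + 2 = 0)
m(t) = 3/14 (m(t) = -2/7 + (t + 0)/(t + t) = -2/7 + t/((2*t)) = -2/7 + t*(1/(2*t)) = -2/7 + ½ = 3/14)
24*(m(56)/(-1967 + 880)) = 24*(3/(14*(-1967 + 880))) = 24*((3/14)/(-1087)) = 24*((3/14)*(-1/1087)) = 24*(-3/15218) = -36/7609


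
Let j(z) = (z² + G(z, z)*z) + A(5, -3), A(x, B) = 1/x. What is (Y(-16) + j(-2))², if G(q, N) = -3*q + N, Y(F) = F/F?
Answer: 196/25 ≈ 7.8400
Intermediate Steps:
Y(F) = 1
G(q, N) = N - 3*q
j(z) = ⅕ - z² (j(z) = (z² + (z - 3*z)*z) + 1/5 = (z² + (-2*z)*z) + ⅕ = (z² - 2*z²) + ⅕ = -z² + ⅕ = ⅕ - z²)
(Y(-16) + j(-2))² = (1 + (⅕ - 1*(-2)²))² = (1 + (⅕ - 1*4))² = (1 + (⅕ - 4))² = (1 - 19/5)² = (-14/5)² = 196/25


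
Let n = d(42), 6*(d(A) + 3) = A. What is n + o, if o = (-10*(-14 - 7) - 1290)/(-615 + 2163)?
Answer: 142/43 ≈ 3.3023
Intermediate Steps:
d(A) = -3 + A/6
n = 4 (n = -3 + (⅙)*42 = -3 + 7 = 4)
o = -30/43 (o = (-10*(-21) - 1290)/1548 = (210 - 1290)*(1/1548) = -1080*1/1548 = -30/43 ≈ -0.69767)
n + o = 4 - 30/43 = 142/43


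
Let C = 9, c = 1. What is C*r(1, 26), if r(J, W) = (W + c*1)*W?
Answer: 6318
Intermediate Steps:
r(J, W) = W*(1 + W) (r(J, W) = (W + 1*1)*W = (W + 1)*W = (1 + W)*W = W*(1 + W))
C*r(1, 26) = 9*(26*(1 + 26)) = 9*(26*27) = 9*702 = 6318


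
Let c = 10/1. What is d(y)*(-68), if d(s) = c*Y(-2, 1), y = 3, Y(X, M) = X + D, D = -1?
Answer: 2040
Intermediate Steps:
c = 10 (c = 10*1 = 10)
Y(X, M) = -1 + X (Y(X, M) = X - 1 = -1 + X)
d(s) = -30 (d(s) = 10*(-1 - 2) = 10*(-3) = -30)
d(y)*(-68) = -30*(-68) = 2040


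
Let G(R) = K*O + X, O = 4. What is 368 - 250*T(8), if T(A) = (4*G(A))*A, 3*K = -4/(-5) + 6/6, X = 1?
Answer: -26832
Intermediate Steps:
K = 3/5 (K = (-4/(-5) + 6/6)/3 = (-4*(-1/5) + 6*(1/6))/3 = (4/5 + 1)/3 = (1/3)*(9/5) = 3/5 ≈ 0.60000)
G(R) = 17/5 (G(R) = (3/5)*4 + 1 = 12/5 + 1 = 17/5)
T(A) = 68*A/5 (T(A) = (4*(17/5))*A = 68*A/5)
368 - 250*T(8) = 368 - 3400*8 = 368 - 250*544/5 = 368 - 27200 = -26832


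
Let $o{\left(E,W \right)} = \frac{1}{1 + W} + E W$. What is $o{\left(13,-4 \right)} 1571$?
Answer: $- \frac{246647}{3} \approx -82216.0$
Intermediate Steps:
$o{\left(13,-4 \right)} 1571 = \frac{1 + 13 \left(-4\right) + 13 \left(-4\right)^{2}}{1 - 4} \cdot 1571 = \frac{1 - 52 + 13 \cdot 16}{-3} \cdot 1571 = - \frac{1 - 52 + 208}{3} \cdot 1571 = \left(- \frac{1}{3}\right) 157 \cdot 1571 = \left(- \frac{157}{3}\right) 1571 = - \frac{246647}{3}$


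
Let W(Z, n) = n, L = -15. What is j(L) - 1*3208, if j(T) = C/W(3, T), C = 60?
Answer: -3212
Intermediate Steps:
j(T) = 60/T
j(L) - 1*3208 = 60/(-15) - 1*3208 = 60*(-1/15) - 3208 = -4 - 3208 = -3212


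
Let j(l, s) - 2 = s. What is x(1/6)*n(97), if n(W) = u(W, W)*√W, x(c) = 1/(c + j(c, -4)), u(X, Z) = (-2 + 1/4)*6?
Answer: 63*√97/11 ≈ 56.407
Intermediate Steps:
u(X, Z) = -21/2 (u(X, Z) = (-2 + 1*(¼))*6 = (-2 + ¼)*6 = -7/4*6 = -21/2)
j(l, s) = 2 + s
x(c) = 1/(-2 + c) (x(c) = 1/(c + (2 - 4)) = 1/(c - 2) = 1/(-2 + c))
n(W) = -21*√W/2
x(1/6)*n(97) = (-21*√97/2)/(-2 + 1/6) = (-21*√97/2)/(-2 + ⅙) = (-21*√97/2)/(-11/6) = -(-63)*√97/11 = 63*√97/11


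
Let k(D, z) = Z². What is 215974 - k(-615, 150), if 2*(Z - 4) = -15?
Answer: 863847/4 ≈ 2.1596e+5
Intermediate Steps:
Z = -7/2 (Z = 4 + (½)*(-15) = 4 - 15/2 = -7/2 ≈ -3.5000)
k(D, z) = 49/4 (k(D, z) = (-7/2)² = 49/4)
215974 - k(-615, 150) = 215974 - 1*49/4 = 215974 - 49/4 = 863847/4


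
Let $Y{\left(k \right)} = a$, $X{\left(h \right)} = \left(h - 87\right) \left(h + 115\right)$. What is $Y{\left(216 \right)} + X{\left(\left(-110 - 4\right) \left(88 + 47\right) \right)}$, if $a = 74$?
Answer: $236411249$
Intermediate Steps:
$X{\left(h \right)} = \left(-87 + h\right) \left(115 + h\right)$
$Y{\left(k \right)} = 74$
$Y{\left(216 \right)} + X{\left(\left(-110 - 4\right) \left(88 + 47\right) \right)} = 74 + \left(-10005 + \left(\left(-110 - 4\right) \left(88 + 47\right)\right)^{2} + 28 \left(-110 - 4\right) \left(88 + 47\right)\right) = 74 + \left(-10005 + \left(\left(-114\right) 135\right)^{2} + 28 \left(\left(-114\right) 135\right)\right) = 74 + \left(-10005 + \left(-15390\right)^{2} + 28 \left(-15390\right)\right) = 74 - -236411175 = 74 + 236411175 = 236411249$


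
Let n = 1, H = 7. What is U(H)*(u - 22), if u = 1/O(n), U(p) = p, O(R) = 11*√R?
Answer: -1687/11 ≈ -153.36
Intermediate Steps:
u = 1/11 (u = 1/(11*√1) = 1/(11*1) = 1/11 ≈ 0.090909)
U(H)*(u - 22) = 7*(1/11 - 22) = 7*(-241/11) = -1687/11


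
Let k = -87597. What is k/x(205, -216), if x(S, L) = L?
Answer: 9733/24 ≈ 405.54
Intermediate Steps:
k/x(205, -216) = -87597/(-216) = -87597*(-1/216) = 9733/24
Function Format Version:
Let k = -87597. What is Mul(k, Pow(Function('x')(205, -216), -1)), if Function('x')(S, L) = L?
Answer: Rational(9733, 24) ≈ 405.54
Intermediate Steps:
Mul(k, Pow(Function('x')(205, -216), -1)) = Mul(-87597, Pow(-216, -1)) = Mul(-87597, Rational(-1, 216)) = Rational(9733, 24)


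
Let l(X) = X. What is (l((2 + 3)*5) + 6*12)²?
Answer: 9409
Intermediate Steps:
(l((2 + 3)*5) + 6*12)² = ((2 + 3)*5 + 6*12)² = (5*5 + 72)² = (25 + 72)² = 97² = 9409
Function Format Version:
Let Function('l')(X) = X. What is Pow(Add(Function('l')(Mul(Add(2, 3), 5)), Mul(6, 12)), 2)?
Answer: 9409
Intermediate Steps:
Pow(Add(Function('l')(Mul(Add(2, 3), 5)), Mul(6, 12)), 2) = Pow(Add(Mul(Add(2, 3), 5), Mul(6, 12)), 2) = Pow(Add(Mul(5, 5), 72), 2) = Pow(Add(25, 72), 2) = Pow(97, 2) = 9409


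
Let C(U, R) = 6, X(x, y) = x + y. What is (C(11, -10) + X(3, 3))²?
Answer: 144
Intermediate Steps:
(C(11, -10) + X(3, 3))² = (6 + (3 + 3))² = (6 + 6)² = 12² = 144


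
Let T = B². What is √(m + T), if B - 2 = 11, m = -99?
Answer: √70 ≈ 8.3666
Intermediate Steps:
B = 13 (B = 2 + 11 = 13)
T = 169 (T = 13² = 169)
√(m + T) = √(-99 + 169) = √70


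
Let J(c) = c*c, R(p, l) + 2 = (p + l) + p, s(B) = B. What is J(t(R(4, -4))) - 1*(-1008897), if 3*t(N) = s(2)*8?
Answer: 9080329/9 ≈ 1.0089e+6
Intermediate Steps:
R(p, l) = -2 + l + 2*p (R(p, l) = -2 + ((p + l) + p) = -2 + ((l + p) + p) = -2 + (l + 2*p) = -2 + l + 2*p)
t(N) = 16/3 (t(N) = (2*8)/3 = (1/3)*16 = 16/3)
J(c) = c**2
J(t(R(4, -4))) - 1*(-1008897) = (16/3)**2 - 1*(-1008897) = 256/9 + 1008897 = 9080329/9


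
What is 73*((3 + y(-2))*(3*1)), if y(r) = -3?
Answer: 0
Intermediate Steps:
73*((3 + y(-2))*(3*1)) = 73*((3 - 3)*(3*1)) = 73*(0*3) = 73*0 = 0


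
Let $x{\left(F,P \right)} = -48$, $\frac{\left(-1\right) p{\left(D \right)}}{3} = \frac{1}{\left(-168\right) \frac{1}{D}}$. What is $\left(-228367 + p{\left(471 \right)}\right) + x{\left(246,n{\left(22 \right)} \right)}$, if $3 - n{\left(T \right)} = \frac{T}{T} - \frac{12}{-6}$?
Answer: $- \frac{12790769}{56} \approx -2.2841 \cdot 10^{5}$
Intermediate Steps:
$n{\left(T \right)} = 0$ ($n{\left(T \right)} = 3 - \left(\frac{T}{T} - \frac{12}{-6}\right) = 3 - \left(1 - -2\right) = 3 - \left(1 + 2\right) = 3 - 3 = 0$)
$p{\left(D \right)} = \frac{D}{56}$ ($p{\left(D \right)} = - \frac{3}{\left(-168\right) \frac{1}{D}} = - 3 \left(- \frac{D}{168}\right) = \frac{D}{56}$)
$\left(-228367 + p{\left(471 \right)}\right) + x{\left(246,n{\left(22 \right)} \right)} = \left(-228367 + \frac{1}{56} \cdot 471\right) - 48 = \left(-228367 + \frac{471}{56}\right) - 48 = - \frac{12788081}{56} - 48 = - \frac{12790769}{56}$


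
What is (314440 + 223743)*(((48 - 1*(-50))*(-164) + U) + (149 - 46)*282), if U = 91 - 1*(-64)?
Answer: 7065804607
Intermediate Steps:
U = 155 (U = 91 + 64 = 155)
(314440 + 223743)*(((48 - 1*(-50))*(-164) + U) + (149 - 46)*282) = (314440 + 223743)*(((48 - 1*(-50))*(-164) + 155) + (149 - 46)*282) = 538183*(((48 + 50)*(-164) + 155) + 103*282) = 538183*((98*(-164) + 155) + 29046) = 538183*((-16072 + 155) + 29046) = 538183*(-15917 + 29046) = 538183*13129 = 7065804607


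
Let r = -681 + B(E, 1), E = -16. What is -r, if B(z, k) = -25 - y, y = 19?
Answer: 725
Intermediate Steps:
B(z, k) = -44 (B(z, k) = -25 - 1*19 = -25 - 19 = -44)
r = -725 (r = -681 - 44 = -725)
-r = -1*(-725) = 725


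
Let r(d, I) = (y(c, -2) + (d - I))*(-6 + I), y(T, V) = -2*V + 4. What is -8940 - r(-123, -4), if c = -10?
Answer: -10050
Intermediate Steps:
y(T, V) = 4 - 2*V
r(d, I) = (-6 + I)*(8 + d - I) (r(d, I) = ((4 - 2*(-2)) + (d - I))*(-6 + I) = ((4 + 4) + (d - I))*(-6 + I) = (8 + (d - I))*(-6 + I) = (8 + d - I)*(-6 + I) = (-6 + I)*(8 + d - I))
-8940 - r(-123, -4) = -8940 - (-48 - 1*(-4)² - 6*(-123) + 14*(-4) - 4*(-123)) = -8940 - (-48 - 1*16 + 738 - 56 + 492) = -8940 - (-48 - 16 + 738 - 56 + 492) = -8940 - 1*1110 = -8940 - 1110 = -10050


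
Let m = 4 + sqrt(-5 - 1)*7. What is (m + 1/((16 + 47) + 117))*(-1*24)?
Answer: -1442/15 - 168*I*sqrt(6) ≈ -96.133 - 411.51*I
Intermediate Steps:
m = 4 + 7*I*sqrt(6) (m = 4 + sqrt(-6)*7 = 4 + (I*sqrt(6))*7 = 4 + 7*I*sqrt(6) ≈ 4.0 + 17.146*I)
(m + 1/((16 + 47) + 117))*(-1*24) = ((4 + 7*I*sqrt(6)) + 1/((16 + 47) + 117))*(-1*24) = ((4 + 7*I*sqrt(6)) + 1/(63 + 117))*(-24) = ((4 + 7*I*sqrt(6)) + 1/180)*(-24) = (721/180 + 7*I*sqrt(6))*(-24) = -1442/15 - 168*I*sqrt(6)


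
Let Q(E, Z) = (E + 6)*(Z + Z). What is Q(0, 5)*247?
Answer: 14820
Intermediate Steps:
Q(E, Z) = 2*Z*(6 + E) (Q(E, Z) = (6 + E)*(2*Z) = 2*Z*(6 + E))
Q(0, 5)*247 = (2*5*(6 + 0))*247 = (2*5*6)*247 = 60*247 = 14820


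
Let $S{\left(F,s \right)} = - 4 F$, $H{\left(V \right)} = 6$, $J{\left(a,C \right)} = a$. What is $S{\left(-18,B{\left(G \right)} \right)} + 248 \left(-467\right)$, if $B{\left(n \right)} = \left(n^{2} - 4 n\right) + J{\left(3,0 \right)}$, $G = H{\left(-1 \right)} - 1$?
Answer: $-115744$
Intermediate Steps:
$G = 5$ ($G = 6 - 1 = 5$)
$B{\left(n \right)} = 3 + n^{2} - 4 n$ ($B{\left(n \right)} = \left(n^{2} - 4 n\right) + 3 = 3 + n^{2} - 4 n$)
$S{\left(-18,B{\left(G \right)} \right)} + 248 \left(-467\right) = \left(-4\right) \left(-18\right) + 248 \left(-467\right) = 72 - 115816 = -115744$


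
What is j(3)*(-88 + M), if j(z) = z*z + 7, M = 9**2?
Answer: -112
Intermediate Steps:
M = 81
j(z) = 7 + z**2 (j(z) = z**2 + 7 = 7 + z**2)
j(3)*(-88 + M) = (7 + 3**2)*(-88 + 81) = (7 + 9)*(-7) = 16*(-7) = -112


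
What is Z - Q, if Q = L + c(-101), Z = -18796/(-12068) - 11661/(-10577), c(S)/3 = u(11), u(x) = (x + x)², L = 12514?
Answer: -63654496562/4558687 ≈ -13963.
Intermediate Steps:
u(x) = 4*x² (u(x) = (2*x)² = 4*x²)
c(S) = 1452 (c(S) = 3*(4*11²) = 3*(4*121) = 3*484 = 1452)
Z = 12126080/4558687 (Z = -18796*(-1/12068) - 11661*(-1/10577) = 4699/3017 + 11661/10577 = 12126080/4558687 ≈ 2.6600)
Q = 13966 (Q = 12514 + 1452 = 13966)
Z - Q = 12126080/4558687 - 1*13966 = 12126080/4558687 - 13966 = -63654496562/4558687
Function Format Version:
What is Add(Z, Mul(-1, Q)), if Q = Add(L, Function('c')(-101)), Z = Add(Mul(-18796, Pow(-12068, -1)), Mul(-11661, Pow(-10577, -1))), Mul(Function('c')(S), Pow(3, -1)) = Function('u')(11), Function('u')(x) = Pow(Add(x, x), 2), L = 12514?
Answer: Rational(-63654496562, 4558687) ≈ -13963.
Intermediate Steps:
Function('u')(x) = Mul(4, Pow(x, 2)) (Function('u')(x) = Pow(Mul(2, x), 2) = Mul(4, Pow(x, 2)))
Function('c')(S) = 1452 (Function('c')(S) = Mul(3, Mul(4, Pow(11, 2))) = Mul(3, Mul(4, 121)) = Mul(3, 484) = 1452)
Z = Rational(12126080, 4558687) (Z = Add(Mul(-18796, Rational(-1, 12068)), Mul(-11661, Rational(-1, 10577))) = Add(Rational(4699, 3017), Rational(11661, 10577)) = Rational(12126080, 4558687) ≈ 2.6600)
Q = 13966 (Q = Add(12514, 1452) = 13966)
Add(Z, Mul(-1, Q)) = Add(Rational(12126080, 4558687), Mul(-1, 13966)) = Add(Rational(12126080, 4558687), -13966) = Rational(-63654496562, 4558687)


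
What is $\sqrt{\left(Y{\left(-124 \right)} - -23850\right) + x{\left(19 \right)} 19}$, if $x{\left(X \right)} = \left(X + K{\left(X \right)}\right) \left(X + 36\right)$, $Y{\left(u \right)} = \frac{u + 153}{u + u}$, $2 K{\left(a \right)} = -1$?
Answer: $\frac{\sqrt{663972322}}{124} \approx 207.8$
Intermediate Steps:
$K{\left(a \right)} = - \frac{1}{2}$ ($K{\left(a \right)} = \frac{1}{2} \left(-1\right) = - \frac{1}{2}$)
$Y{\left(u \right)} = \frac{153 + u}{2 u}$
$x{\left(X \right)} = \left(36 + X\right) \left(- \frac{1}{2} + X\right)$ ($x{\left(X \right)} = \left(X - \frac{1}{2}\right) \left(X + 36\right) = \left(- \frac{1}{2} + X\right) \left(36 + X\right) = \left(36 + X\right) \left(- \frac{1}{2} + X\right)$)
$\sqrt{\left(Y{\left(-124 \right)} - -23850\right) + x{\left(19 \right)} 19} = \sqrt{\left(\frac{153 - 124}{2 \left(-124\right)} - -23850\right) + \left(-18 + 19^{2} + \frac{71}{2} \cdot 19\right) 19} = \sqrt{\left(\frac{1}{2} \left(- \frac{1}{124}\right) 29 + 23850\right) + \left(-18 + 361 + \frac{1349}{2}\right) 19} = \sqrt{\left(- \frac{29}{248} + 23850\right) + \frac{2035}{2} \cdot 19} = \sqrt{\frac{5914771}{248} + \frac{38665}{2}} = \sqrt{\frac{10709231}{248}} = \frac{\sqrt{663972322}}{124}$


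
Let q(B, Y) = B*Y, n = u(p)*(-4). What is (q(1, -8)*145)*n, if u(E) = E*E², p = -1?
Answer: -4640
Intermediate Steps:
u(E) = E³
n = 4 (n = (-1)³*(-4) = -1*(-4) = 4)
(q(1, -8)*145)*n = ((1*(-8))*145)*4 = -8*145*4 = -1160*4 = -4640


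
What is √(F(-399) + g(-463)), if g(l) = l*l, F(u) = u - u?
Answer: 463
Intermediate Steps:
F(u) = 0
g(l) = l²
√(F(-399) + g(-463)) = √(0 + (-463)²) = √(0 + 214369) = √214369 = 463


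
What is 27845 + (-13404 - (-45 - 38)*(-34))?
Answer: 11619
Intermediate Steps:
27845 + (-13404 - (-45 - 38)*(-34)) = 27845 + (-13404 - (-83)*(-34)) = 27845 + (-13404 - 1*2822) = 27845 + (-13404 - 2822) = 27845 - 16226 = 11619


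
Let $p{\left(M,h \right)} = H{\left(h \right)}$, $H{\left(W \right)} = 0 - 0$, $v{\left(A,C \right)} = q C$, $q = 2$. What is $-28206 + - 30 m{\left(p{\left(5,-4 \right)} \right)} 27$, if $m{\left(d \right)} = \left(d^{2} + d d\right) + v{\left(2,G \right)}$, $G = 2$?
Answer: $-31446$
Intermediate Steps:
$v{\left(A,C \right)} = 2 C$
$H{\left(W \right)} = 0$ ($H{\left(W \right)} = 0 + 0 = 0$)
$p{\left(M,h \right)} = 0$
$m{\left(d \right)} = 4 + 2 d^{2}$ ($m{\left(d \right)} = \left(d^{2} + d d\right) + 2 \cdot 2 = \left(d^{2} + d^{2}\right) + 4 = 2 d^{2} + 4 = 4 + 2 d^{2}$)
$-28206 + - 30 m{\left(p{\left(5,-4 \right)} \right)} 27 = -28206 + - 30 \left(4 + 2 \cdot 0^{2}\right) 27 = -28206 + - 30 \left(4 + 2 \cdot 0\right) 27 = -28206 + - 30 \left(4 + 0\right) 27 = -28206 + \left(-30\right) 4 \cdot 27 = -28206 - 3240 = -31446$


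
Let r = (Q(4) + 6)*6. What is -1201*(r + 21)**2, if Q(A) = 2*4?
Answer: -13241025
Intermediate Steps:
Q(A) = 8
r = 84 (r = (8 + 6)*6 = 14*6 = 84)
-1201*(r + 21)**2 = -1201*(84 + 21)**2 = -1201*105**2 = -1201*11025 = -13241025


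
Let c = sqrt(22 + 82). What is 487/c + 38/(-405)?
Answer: -38/405 + 487*sqrt(26)/52 ≈ 47.660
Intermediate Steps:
c = 2*sqrt(26) (c = sqrt(104) = 2*sqrt(26) ≈ 10.198)
487/c + 38/(-405) = 487/((2*sqrt(26))) + 38/(-405) = 487*(sqrt(26)/52) + 38*(-1/405) = 487*sqrt(26)/52 - 38/405 = -38/405 + 487*sqrt(26)/52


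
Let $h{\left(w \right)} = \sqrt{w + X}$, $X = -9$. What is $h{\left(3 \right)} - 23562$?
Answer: $-23562 + i \sqrt{6} \approx -23562.0 + 2.4495 i$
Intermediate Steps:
$h{\left(w \right)} = \sqrt{-9 + w}$ ($h{\left(w \right)} = \sqrt{w - 9} = \sqrt{-9 + w}$)
$h{\left(3 \right)} - 23562 = \sqrt{-9 + 3} - 23562 = \sqrt{-6} - 23562 = i \sqrt{6} - 23562 = -23562 + i \sqrt{6}$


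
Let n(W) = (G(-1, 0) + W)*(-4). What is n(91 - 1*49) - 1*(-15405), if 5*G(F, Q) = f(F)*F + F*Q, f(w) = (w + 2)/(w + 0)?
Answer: 76181/5 ≈ 15236.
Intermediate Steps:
f(w) = (2 + w)/w
G(F, Q) = ⅖ + F/5 + F*Q/5 (G(F, Q) = (((2 + F)/F)*F + F*Q)/5 = ((2 + F) + F*Q)/5 = (2 + F + F*Q)/5 = ⅖ + F/5 + F*Q/5)
n(W) = -⅘ - 4*W (n(W) = ((⅖ + (⅕)*(-1) + (⅕)*(-1)*0) + W)*(-4) = ((⅖ - ⅕ + 0) + W)*(-4) = (⅕ + W)*(-4) = -⅘ - 4*W)
n(91 - 1*49) - 1*(-15405) = (-⅘ - 4*(91 - 1*49)) - 1*(-15405) = (-⅘ - 4*(91 - 49)) + 15405 = (-⅘ - 4*42) + 15405 = (-⅘ - 168) + 15405 = -844/5 + 15405 = 76181/5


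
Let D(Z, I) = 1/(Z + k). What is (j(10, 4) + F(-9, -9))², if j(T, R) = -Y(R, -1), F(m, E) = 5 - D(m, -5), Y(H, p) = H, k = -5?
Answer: 225/196 ≈ 1.1480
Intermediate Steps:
D(Z, I) = 1/(-5 + Z) (D(Z, I) = 1/(Z - 5) = 1/(-5 + Z))
F(m, E) = 5 - 1/(-5 + m)
j(T, R) = -R
(j(10, 4) + F(-9, -9))² = (-1*4 + (-26 + 5*(-9))/(-5 - 9))² = (-4 + (-26 - 45)/(-14))² = (-4 - 1/14*(-71))² = (-4 + 71/14)² = (15/14)² = 225/196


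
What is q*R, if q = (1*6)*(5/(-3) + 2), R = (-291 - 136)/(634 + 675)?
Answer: -122/187 ≈ -0.65241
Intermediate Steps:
R = -61/187 (R = -427/1309 = -427*1/1309 = -61/187 ≈ -0.32620)
q = 2 (q = 6*(5*(-1/3) + 2) = 6*(-5/3 + 2) = 6*(1/3) = 2)
q*R = 2*(-61/187) = -122/187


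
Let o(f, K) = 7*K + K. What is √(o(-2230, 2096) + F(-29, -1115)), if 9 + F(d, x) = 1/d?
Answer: √14094290/29 ≈ 129.46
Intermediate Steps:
F(d, x) = -9 + 1/d
o(f, K) = 8*K
√(o(-2230, 2096) + F(-29, -1115)) = √(8*2096 + (-9 + 1/(-29))) = √(16768 + (-9 - 1/29)) = √(16768 - 262/29) = √(486010/29) = √14094290/29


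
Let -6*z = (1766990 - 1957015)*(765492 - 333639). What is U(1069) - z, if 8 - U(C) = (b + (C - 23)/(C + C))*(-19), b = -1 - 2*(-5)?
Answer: -29241734297899/2138 ≈ -1.3677e+10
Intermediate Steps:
z = 27354288775/2 (z = -(1766990 - 1957015)*(765492 - 333639)/6 = -(-190025)*431853/6 = -⅙*(-82062866325) = 27354288775/2 ≈ 1.3677e+10)
b = 9 (b = -1 + 10 = 9)
U(C) = 179 + 19*(-23 + C)/(2*C) (U(C) = 8 - (9 + (C - 23)/(C + C))*(-19) = 8 - (9 + (-23 + C)/((2*C)))*(-19) = 8 - (9 + (-23 + C)*(1/(2*C)))*(-19) = 8 - (9 + (-23 + C)/(2*C))*(-19) = 8 - (-171 - 19*(-23 + C)/(2*C)) = 8 + (171 + 19*(-23 + C)/(2*C)) = 179 + 19*(-23 + C)/(2*C))
U(1069) - z = (½)*(-437 + 377*1069)/1069 - 1*27354288775/2 = (½)*(1/1069)*(-437 + 403013) - 27354288775/2 = (½)*(1/1069)*402576 - 27354288775/2 = 201288/1069 - 27354288775/2 = -29241734297899/2138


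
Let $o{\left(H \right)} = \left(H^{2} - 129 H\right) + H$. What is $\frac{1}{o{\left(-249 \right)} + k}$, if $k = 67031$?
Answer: $\frac{1}{160904} \approx 6.2149 \cdot 10^{-6}$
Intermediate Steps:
$o{\left(H \right)} = H^{2} - 128 H$
$\frac{1}{o{\left(-249 \right)} + k} = \frac{1}{- 249 \left(-128 - 249\right) + 67031} = \frac{1}{\left(-249\right) \left(-377\right) + 67031} = \frac{1}{93873 + 67031} = \frac{1}{160904}$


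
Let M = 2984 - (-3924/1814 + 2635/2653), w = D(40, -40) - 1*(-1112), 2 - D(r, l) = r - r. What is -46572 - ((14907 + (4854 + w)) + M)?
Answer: -169478888042/2406271 ≈ -70432.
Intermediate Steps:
D(r, l) = 2 (D(r, l) = 2 - (r - r) = 2 - 1*0 = 2 + 0 = 2)
w = 1114 (w = 2 - 1*(-1112) = 2 + 1112 = 1114)
M = 7183127905/2406271 (M = 2984 - (-3924*1/1814 + 2635*(1/2653)) = 2984 - (-1962/907 + 2635/2653) = 2984 - 1*(-2815241/2406271) = 2984 + 2815241/2406271 = 7183127905/2406271 ≈ 2985.2)
-46572 - ((14907 + (4854 + w)) + M) = -46572 - ((14907 + (4854 + 1114)) + 7183127905/2406271) = -46572 - ((14907 + 5968) + 7183127905/2406271) = -46572 - (20875 + 7183127905/2406271) = -46572 - 1*57414035030/2406271 = -46572 - 57414035030/2406271 = -169478888042/2406271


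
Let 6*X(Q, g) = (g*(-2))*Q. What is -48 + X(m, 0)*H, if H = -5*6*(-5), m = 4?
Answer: -48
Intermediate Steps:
H = 150 (H = -30*(-5) = 150)
X(Q, g) = -Q*g/3 (X(Q, g) = ((g*(-2))*Q)/6 = ((-2*g)*Q)/6 = (-2*Q*g)/6 = -Q*g/3)
-48 + X(m, 0)*H = -48 - ⅓*4*0*150 = -48 + 0*150 = -48 + 0 = -48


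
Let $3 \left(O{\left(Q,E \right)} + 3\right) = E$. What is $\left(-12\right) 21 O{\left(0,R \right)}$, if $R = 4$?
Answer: $420$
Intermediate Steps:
$O{\left(Q,E \right)} = -3 + \frac{E}{3}$
$\left(-12\right) 21 O{\left(0,R \right)} = \left(-12\right) 21 \left(-3 + \frac{1}{3} \cdot 4\right) = - 252 \left(-3 + \frac{4}{3}\right) = \left(-252\right) \left(- \frac{5}{3}\right) = 420$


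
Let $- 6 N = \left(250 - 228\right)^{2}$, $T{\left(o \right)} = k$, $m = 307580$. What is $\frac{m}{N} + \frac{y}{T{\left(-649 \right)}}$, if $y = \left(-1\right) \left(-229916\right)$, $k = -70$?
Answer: $- \frac{30057868}{4235} \approx -7097.5$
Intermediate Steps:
$T{\left(o \right)} = -70$
$N = - \frac{242}{3}$ ($N = - \frac{\left(250 - 228\right)^{2}}{6} = - \frac{22^{2}}{6} = \left(- \frac{1}{6}\right) 484 = - \frac{242}{3} \approx -80.667$)
$y = 229916$
$\frac{m}{N} + \frac{y}{T{\left(-649 \right)}} = \frac{307580}{- \frac{242}{3}} + \frac{229916}{-70} = 307580 \left(- \frac{3}{242}\right) + 229916 \left(- \frac{1}{70}\right) = - \frac{461370}{121} - \frac{114958}{35} = - \frac{30057868}{4235}$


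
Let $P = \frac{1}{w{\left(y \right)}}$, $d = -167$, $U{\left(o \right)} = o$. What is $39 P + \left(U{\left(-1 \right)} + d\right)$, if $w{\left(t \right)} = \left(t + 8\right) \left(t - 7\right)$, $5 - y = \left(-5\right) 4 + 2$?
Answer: $- \frac{83289}{496} \approx -167.92$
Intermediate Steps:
$y = 23$ ($y = 5 - \left(\left(-5\right) 4 + 2\right) = 5 - \left(-20 + 2\right) = 5 - -18 = 5 + 18 = 23$)
$w{\left(t \right)} = \left(-7 + t\right) \left(8 + t\right)$ ($w{\left(t \right)} = \left(8 + t\right) \left(-7 + t\right) = \left(-7 + t\right) \left(8 + t\right)$)
$P = \frac{1}{496}$ ($P = \frac{1}{-56 + 23 + 23^{2}} = \frac{1}{-56 + 23 + 529} = \frac{1}{496} \approx 0.0020161$)
$39 P + \left(U{\left(-1 \right)} + d\right) = 39 \cdot \frac{1}{496} - 168 = \frac{39}{496} - 168 = - \frac{83289}{496}$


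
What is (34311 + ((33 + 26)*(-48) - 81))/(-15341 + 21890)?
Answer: 10466/2183 ≈ 4.7943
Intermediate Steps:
(34311 + ((33 + 26)*(-48) - 81))/(-15341 + 21890) = (34311 + (59*(-48) - 81))/6549 = (34311 + (-2832 - 81))*(1/6549) = (34311 - 2913)*(1/6549) = 31398*(1/6549) = 10466/2183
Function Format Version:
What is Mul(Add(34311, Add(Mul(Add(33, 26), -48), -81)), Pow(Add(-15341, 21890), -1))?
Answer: Rational(10466, 2183) ≈ 4.7943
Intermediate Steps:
Mul(Add(34311, Add(Mul(Add(33, 26), -48), -81)), Pow(Add(-15341, 21890), -1)) = Mul(Add(34311, Add(Mul(59, -48), -81)), Pow(6549, -1)) = Mul(Add(34311, Add(-2832, -81)), Rational(1, 6549)) = Mul(Add(34311, -2913), Rational(1, 6549)) = Mul(31398, Rational(1, 6549)) = Rational(10466, 2183)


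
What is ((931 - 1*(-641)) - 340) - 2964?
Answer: -1732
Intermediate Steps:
((931 - 1*(-641)) - 340) - 2964 = ((931 + 641) - 340) - 2964 = (1572 - 340) - 2964 = 1232 - 2964 = -1732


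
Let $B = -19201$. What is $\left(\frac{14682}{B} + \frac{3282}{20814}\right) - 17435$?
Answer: $- \frac{1161355598926}{66608269} \approx -17436.0$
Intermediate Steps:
$\left(\frac{14682}{B} + \frac{3282}{20814}\right) - 17435 = \left(\frac{14682}{-19201} + \frac{3282}{20814}\right) - 17435 = \left(14682 \left(- \frac{1}{19201}\right) + 3282 \cdot \frac{1}{20814}\right) - 17435 = \left(- \frac{14682}{19201} + \frac{547}{3469}\right) - 17435 = - \frac{40428911}{66608269} - 17435 = - \frac{1161355598926}{66608269}$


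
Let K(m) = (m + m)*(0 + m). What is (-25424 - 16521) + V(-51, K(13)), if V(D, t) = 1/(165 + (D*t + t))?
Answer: -701949576/16735 ≈ -41945.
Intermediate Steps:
K(m) = 2*m² (K(m) = (2*m)*m = 2*m²)
V(D, t) = 1/(165 + t + D*t) (V(D, t) = 1/(165 + (t + D*t)) = 1/(165 + t + D*t))
(-25424 - 16521) + V(-51, K(13)) = (-25424 - 16521) + 1/(165 + 2*13² - 102*13²) = -41945 + 1/(165 + 2*169 - 102*169) = -41945 + 1/(165 + 338 - 51*338) = -41945 + 1/(165 + 338 - 17238) = -41945 + 1/(-16735) = -41945 - 1/16735 = -701949576/16735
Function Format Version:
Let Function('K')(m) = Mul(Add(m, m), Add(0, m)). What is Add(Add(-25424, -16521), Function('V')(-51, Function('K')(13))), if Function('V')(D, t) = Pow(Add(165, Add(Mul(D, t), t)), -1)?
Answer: Rational(-701949576, 16735) ≈ -41945.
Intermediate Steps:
Function('K')(m) = Mul(2, Pow(m, 2)) (Function('K')(m) = Mul(Mul(2, m), m) = Mul(2, Pow(m, 2)))
Function('V')(D, t) = Pow(Add(165, t, Mul(D, t)), -1) (Function('V')(D, t) = Pow(Add(165, Add(t, Mul(D, t))), -1) = Pow(Add(165, t, Mul(D, t)), -1))
Add(Add(-25424, -16521), Function('V')(-51, Function('K')(13))) = Add(Add(-25424, -16521), Pow(Add(165, Mul(2, Pow(13, 2)), Mul(-51, Mul(2, Pow(13, 2)))), -1)) = Add(-41945, Pow(Add(165, Mul(2, 169), Mul(-51, Mul(2, 169))), -1)) = Add(-41945, Pow(Add(165, 338, Mul(-51, 338)), -1)) = Add(-41945, Pow(Add(165, 338, -17238), -1)) = Add(-41945, Pow(-16735, -1)) = Add(-41945, Rational(-1, 16735)) = Rational(-701949576, 16735)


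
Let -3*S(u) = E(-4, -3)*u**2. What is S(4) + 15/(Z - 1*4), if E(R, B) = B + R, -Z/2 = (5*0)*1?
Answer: 403/12 ≈ 33.583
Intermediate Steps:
Z = 0 (Z = -2*5*0 = -0 = -2*0 = 0)
S(u) = 7*u**2/3 (S(u) = -(-3 - 4)*u**2/3 = -(-7)*u**2/3 = 7*u**2/3)
S(4) + 15/(Z - 1*4) = (7/3)*4**2 + 15/(0 - 1*4) = (7/3)*16 + 15/(0 - 4) = 112/3 + 15/(-4) = 112/3 + 15*(-1/4) = 112/3 - 15/4 = 403/12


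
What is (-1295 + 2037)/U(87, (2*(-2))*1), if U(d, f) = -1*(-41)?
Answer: 742/41 ≈ 18.098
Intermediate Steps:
U(d, f) = 41
(-1295 + 2037)/U(87, (2*(-2))*1) = (-1295 + 2037)/41 = 742*(1/41) = 742/41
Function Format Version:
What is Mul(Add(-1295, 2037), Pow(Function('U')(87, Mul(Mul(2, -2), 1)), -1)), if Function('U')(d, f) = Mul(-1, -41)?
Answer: Rational(742, 41) ≈ 18.098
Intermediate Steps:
Function('U')(d, f) = 41
Mul(Add(-1295, 2037), Pow(Function('U')(87, Mul(Mul(2, -2), 1)), -1)) = Mul(Add(-1295, 2037), Pow(41, -1)) = Mul(742, Rational(1, 41)) = Rational(742, 41)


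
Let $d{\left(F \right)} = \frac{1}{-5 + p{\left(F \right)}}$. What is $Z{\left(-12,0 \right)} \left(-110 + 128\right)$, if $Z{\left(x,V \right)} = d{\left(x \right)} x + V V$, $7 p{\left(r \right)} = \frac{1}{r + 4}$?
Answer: $\frac{12096}{281} \approx 43.046$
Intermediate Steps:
$p{\left(r \right)} = \frac{1}{7 \left(4 + r\right)}$ ($p{\left(r \right)} = \frac{1}{7 \left(r + 4\right)} = \frac{1}{7 \left(4 + r\right)}$)
$d{\left(F \right)} = \frac{1}{-5 + \frac{1}{7 \left(4 + F\right)}}$
$Z{\left(x,V \right)} = V^{2} + \frac{7 x \left(-4 - x\right)}{139 + 35 x}$ ($Z{\left(x,V \right)} = \frac{7 \left(-4 - x\right)}{139 + 35 x} x + V V = \frac{7 x \left(-4 - x\right)}{139 + 35 x} + V^{2} = V^{2} + \frac{7 x \left(-4 - x\right)}{139 + 35 x}$)
$Z{\left(-12,0 \right)} \left(-110 + 128\right) = \frac{0^{2} \left(139 + 35 \left(-12\right)\right) - - 84 \left(4 - 12\right)}{139 + 35 \left(-12\right)} \left(-110 + 128\right) = \frac{0 \left(139 - 420\right) - \left(-84\right) \left(-8\right)}{139 - 420} \cdot 18 = \frac{0 \left(-281\right) - 672}{-281} \cdot 18 = - \frac{0 - 672}{281} \cdot 18 = \left(- \frac{1}{281}\right) \left(-672\right) 18 = \frac{672}{281} \cdot 18 = \frac{12096}{281}$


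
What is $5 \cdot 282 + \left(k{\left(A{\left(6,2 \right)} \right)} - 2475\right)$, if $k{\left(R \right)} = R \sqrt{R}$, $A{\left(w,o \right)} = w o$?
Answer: $-1065 + 24 \sqrt{3} \approx -1023.4$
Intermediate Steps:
$A{\left(w,o \right)} = o w$
$k{\left(R \right)} = R^{\frac{3}{2}}$
$5 \cdot 282 + \left(k{\left(A{\left(6,2 \right)} \right)} - 2475\right) = 5 \cdot 282 - \left(2475 - \left(2 \cdot 6\right)^{\frac{3}{2}}\right) = 1410 - \left(2475 - 12^{\frac{3}{2}}\right) = 1410 - \left(2475 - 24 \sqrt{3}\right) = -1065 + 24 \sqrt{3}$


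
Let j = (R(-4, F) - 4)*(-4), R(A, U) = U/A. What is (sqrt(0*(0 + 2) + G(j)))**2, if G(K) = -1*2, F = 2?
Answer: -2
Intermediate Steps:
j = 18 (j = (2/(-4) - 4)*(-4) = (2*(-1/4) - 4)*(-4) = (-1/2 - 4)*(-4) = -9/2*(-4) = 18)
G(K) = -2
(sqrt(0*(0 + 2) + G(j)))**2 = (sqrt(0*(0 + 2) - 2))**2 = (sqrt(0*2 - 2))**2 = (sqrt(0 - 2))**2 = (sqrt(-2))**2 = (I*sqrt(2))**2 = -2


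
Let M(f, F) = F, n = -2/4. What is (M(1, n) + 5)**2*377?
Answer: 30537/4 ≈ 7634.3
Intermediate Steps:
n = -1/2 (n = -2*1/4 = -1/2 ≈ -0.50000)
(M(1, n) + 5)**2*377 = (-1/2 + 5)**2*377 = (9/2)**2*377 = (81/4)*377 = 30537/4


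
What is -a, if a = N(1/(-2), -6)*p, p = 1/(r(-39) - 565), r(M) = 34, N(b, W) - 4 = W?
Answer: -2/531 ≈ -0.0037665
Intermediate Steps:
N(b, W) = 4 + W
p = -1/531 (p = 1/(34 - 565) = 1/(-531) = -1/531 ≈ -0.0018832)
a = 2/531 (a = (4 - 6)*(-1/531) = -2*(-1/531) = 2/531 ≈ 0.0037665)
-a = -1*2/531 = -2/531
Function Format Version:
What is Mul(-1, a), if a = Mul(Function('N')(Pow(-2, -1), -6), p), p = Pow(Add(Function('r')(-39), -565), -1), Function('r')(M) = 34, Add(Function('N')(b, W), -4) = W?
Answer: Rational(-2, 531) ≈ -0.0037665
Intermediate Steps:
Function('N')(b, W) = Add(4, W)
p = Rational(-1, 531) (p = Pow(Add(34, -565), -1) = Pow(-531, -1) = Rational(-1, 531) ≈ -0.0018832)
a = Rational(2, 531) (a = Mul(Add(4, -6), Rational(-1, 531)) = Mul(-2, Rational(-1, 531)) = Rational(2, 531) ≈ 0.0037665)
Mul(-1, a) = Mul(-1, Rational(2, 531)) = Rational(-2, 531)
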